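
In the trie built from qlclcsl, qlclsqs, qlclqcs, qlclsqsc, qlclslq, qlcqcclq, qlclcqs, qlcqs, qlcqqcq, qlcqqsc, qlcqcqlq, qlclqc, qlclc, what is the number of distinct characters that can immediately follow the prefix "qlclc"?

Walk "qlclc" from the root, arriving at one node.
Distinct next characters after "qlclc": q, s.
That node has 2 child edges.

2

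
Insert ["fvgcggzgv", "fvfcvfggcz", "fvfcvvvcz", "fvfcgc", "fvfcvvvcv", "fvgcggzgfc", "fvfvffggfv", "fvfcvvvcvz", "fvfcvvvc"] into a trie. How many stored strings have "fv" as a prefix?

Walk to "fv"; the words in its subtree are exactly those with that prefix.
Matches: "fvfcgc", "fvfcvfggcz", "fvfcvvvc", "fvfcvvvcv", "fvfcvvvcvz", "fvfcvvvcz", "fvfvffggfv", "fvgcggzgfc", "fvgcggzgv"
Count: 9

9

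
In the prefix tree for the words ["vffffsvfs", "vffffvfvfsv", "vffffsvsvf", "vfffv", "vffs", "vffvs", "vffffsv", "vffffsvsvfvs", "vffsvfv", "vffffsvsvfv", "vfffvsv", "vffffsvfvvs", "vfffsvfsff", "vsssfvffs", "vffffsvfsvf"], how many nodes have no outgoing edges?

A leaf is a node with no children — equivalently, the end of a word that is not a proper prefix of any other stored word.
Those words: "vffffsvfsvf", "vffffsvfvvs", "vffffsvsvfvs", "vffffvfvfsv", "vfffsvfsff", "vfffvsv", "vffsvfv", "vffvs", "vsssfvffs"
Leaf count: 9

9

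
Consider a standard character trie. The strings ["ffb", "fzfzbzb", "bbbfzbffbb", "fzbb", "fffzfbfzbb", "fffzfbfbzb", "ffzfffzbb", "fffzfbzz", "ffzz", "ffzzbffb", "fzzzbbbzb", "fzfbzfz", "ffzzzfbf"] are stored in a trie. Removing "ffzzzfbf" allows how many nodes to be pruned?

After clearing the end-marker at "ffzzzfbf", prune upward until reaching a node still needed by another word.
The suffix "zfbf" (4 nodes) is used only by "ffzzzfbf"; the node for "ffzz" still has the child "b", so pruning stops there.
Nodes removed: 4

4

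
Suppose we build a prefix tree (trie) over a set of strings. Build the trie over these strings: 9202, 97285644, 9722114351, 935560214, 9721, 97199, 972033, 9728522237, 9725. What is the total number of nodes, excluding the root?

For each word, the new-node count is its length minus the longest prefix already in the trie:
  "9202" → 4 new (9, 2, 0, 2)
  "97285644" → prefix "9" already present; 7 new (7, 2, 8, 5, 6, 4, 4)
  "9722114351" → prefix "972" already present; 7 new (2, 1, 1, 4, 3, 5, 1)
  "935560214" → prefix "9" already present; 8 new (3, 5, 5, 6, 0, 2, 1, 4)
  "9721" → prefix "972" already present; 1 new (1)
  "97199" → prefix "97" already present; 3 new (1, 9, 9)
  "972033" → prefix "972" already present; 3 new (0, 3, 3)
  "9728522237" → prefix "97285" already present; 5 new (2, 2, 2, 3, 7)
  "9725" → prefix "972" already present; 1 new (5)
Total nodes = 4 + 7 + 7 + 8 + 1 + 3 + 3 + 5 + 1 = 39

39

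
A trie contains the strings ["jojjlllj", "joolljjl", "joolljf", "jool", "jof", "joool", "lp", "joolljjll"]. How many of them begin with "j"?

Walk to "j"; the words in its subtree are exactly those with that prefix.
Matches: "jof", "jojjlllj", "jool", "joolljf", "joolljjl", "joolljjll", "joool"
Count: 7

7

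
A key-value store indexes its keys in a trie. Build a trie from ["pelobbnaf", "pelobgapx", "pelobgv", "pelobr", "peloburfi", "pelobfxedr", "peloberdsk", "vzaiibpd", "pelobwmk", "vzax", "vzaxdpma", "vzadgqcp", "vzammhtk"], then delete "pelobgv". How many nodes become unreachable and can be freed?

After clearing the end-marker at "pelobgv", prune upward until reaching a node still needed by another word.
The suffix "v" (1 node) is used only by "pelobgv"; the node for "pelobg" still has the child "a", so pruning stops there.
Nodes removed: 1

1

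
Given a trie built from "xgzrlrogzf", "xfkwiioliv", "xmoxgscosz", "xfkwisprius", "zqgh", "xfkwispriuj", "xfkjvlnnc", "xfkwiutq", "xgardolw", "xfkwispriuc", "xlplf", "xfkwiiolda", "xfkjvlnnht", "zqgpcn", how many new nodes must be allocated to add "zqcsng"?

"zq" is already a path in the trie; the remaining "csng" must be added.
Each of the 4 remaining characters creates one node.

4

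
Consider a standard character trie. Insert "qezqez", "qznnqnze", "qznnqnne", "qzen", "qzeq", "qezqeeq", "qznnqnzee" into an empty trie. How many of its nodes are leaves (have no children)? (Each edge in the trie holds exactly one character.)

Leaves are exactly the stored words that no other stored word extends.
Those words: "qezqeeq", "qezqez", "qzen", "qzeq", "qznnqnne", "qznnqnzee"
Leaf count: 6

6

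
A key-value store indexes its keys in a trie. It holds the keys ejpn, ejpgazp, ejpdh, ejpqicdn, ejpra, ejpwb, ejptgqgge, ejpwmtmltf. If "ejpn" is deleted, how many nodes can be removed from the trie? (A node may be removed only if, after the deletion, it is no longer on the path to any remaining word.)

A node on "ejpn"'s path can go only if nothing else ends at it or branches off below it.
The suffix "n" (1 node) is used only by "ejpn"; the node for "ejp" still has the child "g", so pruning stops there.
Nodes removed: 1

1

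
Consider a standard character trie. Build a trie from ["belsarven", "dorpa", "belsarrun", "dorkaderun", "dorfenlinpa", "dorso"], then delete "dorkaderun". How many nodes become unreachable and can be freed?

7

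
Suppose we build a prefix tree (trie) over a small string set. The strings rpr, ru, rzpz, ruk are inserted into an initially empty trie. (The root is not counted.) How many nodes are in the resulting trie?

8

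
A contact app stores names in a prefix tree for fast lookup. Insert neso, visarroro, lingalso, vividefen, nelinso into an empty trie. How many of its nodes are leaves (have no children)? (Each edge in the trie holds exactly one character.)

5

Leaves are exactly the stored words that no other stored word extends.
Those words: "lingalso", "nelinso", "neso", "visarroro", "vividefen"
Leaf count: 5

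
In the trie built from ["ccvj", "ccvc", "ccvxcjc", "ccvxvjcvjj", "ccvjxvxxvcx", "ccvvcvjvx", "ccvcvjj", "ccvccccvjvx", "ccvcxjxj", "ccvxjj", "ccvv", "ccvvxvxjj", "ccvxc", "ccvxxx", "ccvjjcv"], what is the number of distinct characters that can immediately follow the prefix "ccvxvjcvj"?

1

The children of the "ccvxvjcvj" node are the distinct next characters among strings starting with "ccvxvjcvj".
Distinct next characters after "ccvxvjcvj": j.
That node has 1 child edge.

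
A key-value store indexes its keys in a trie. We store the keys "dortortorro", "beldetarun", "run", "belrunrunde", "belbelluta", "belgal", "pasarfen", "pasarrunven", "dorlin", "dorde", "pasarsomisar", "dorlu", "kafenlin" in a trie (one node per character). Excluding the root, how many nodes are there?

77

Insert word by word; a character creates a node only if that edge doesn't already exist:
  "dortortorro" → 11 new (d, o, r, t, o, r, t, o, r, r, o)
  "beldetarun" → 10 new (b, e, l, d, e, t, a, r, u, n)
  "run" → 3 new (r, u, n)
  "belrunrunde" → prefix "bel" already present; 8 new (r, u, n, r, u, n, d, e)
  "belbelluta" → prefix "bel" already present; 7 new (b, e, l, l, u, t, a)
  "belgal" → prefix "bel" already present; 3 new (g, a, l)
  "pasarfen" → 8 new (p, a, s, a, r, f, e, n)
  "pasarrunven" → prefix "pasar" already present; 6 new (r, u, n, v, e, n)
  "dorlin" → prefix "dor" already present; 3 new (l, i, n)
  "dorde" → prefix "dor" already present; 2 new (d, e)
  "pasarsomisar" → prefix "pasar" already present; 7 new (s, o, m, i, s, a, r)
  "dorlu" → prefix "dorl" already present; 1 new (u)
  "kafenlin" → 8 new (k, a, f, e, n, l, i, n)
Total nodes = 11 + 10 + 3 + 8 + 7 + 3 + 8 + 6 + 3 + 2 + 7 + 1 + 8 = 77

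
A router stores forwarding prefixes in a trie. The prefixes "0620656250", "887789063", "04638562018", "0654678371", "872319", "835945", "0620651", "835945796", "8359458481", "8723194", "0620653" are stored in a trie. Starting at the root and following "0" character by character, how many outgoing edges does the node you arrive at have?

2

The children of the "0" node are the distinct next characters among strings starting with "0".
Characters that immediately follow "0" among the stored strings: {4, 6}.
That node has 2 child edges.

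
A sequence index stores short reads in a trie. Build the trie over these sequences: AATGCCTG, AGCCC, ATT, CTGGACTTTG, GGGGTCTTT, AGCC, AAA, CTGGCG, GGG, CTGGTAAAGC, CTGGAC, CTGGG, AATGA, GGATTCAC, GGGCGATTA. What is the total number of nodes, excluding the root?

56

For each word, the new-node count is its length minus the longest prefix already in the trie:
  "AATGCCTG" → 8 new (A, A, T, G, C, C, T, G)
  "AGCCC" → prefix "A" already present; 4 new (G, C, C, C)
  "ATT" → prefix "A" already present; 2 new (T, T)
  "CTGGACTTTG" → 10 new (C, T, G, G, A, C, T, T, T, G)
  "GGGGTCTTT" → 9 new (G, G, G, G, T, C, T, T, T)
  "AGCC" → prefix "AGCC" already present; 0 new (none)
  "AAA" → prefix "AA" already present; 1 new (A)
  "CTGGCG" → prefix "CTGG" already present; 2 new (C, G)
  "GGG" → prefix "GGG" already present; 0 new (none)
  "CTGGTAAAGC" → prefix "CTGG" already present; 6 new (T, A, A, A, G, C)
  "CTGGAC" → prefix "CTGGAC" already present; 0 new (none)
  "CTGGG" → prefix "CTGG" already present; 1 new (G)
  "AATGA" → prefix "AATG" already present; 1 new (A)
  "GGATTCAC" → prefix "GG" already present; 6 new (A, T, T, C, A, C)
  "GGGCGATTA" → prefix "GGG" already present; 6 new (C, G, A, T, T, A)
Total nodes = 8 + 4 + 2 + 10 + 9 + 0 + 1 + 2 + 0 + 6 + 0 + 1 + 1 + 6 + 6 = 56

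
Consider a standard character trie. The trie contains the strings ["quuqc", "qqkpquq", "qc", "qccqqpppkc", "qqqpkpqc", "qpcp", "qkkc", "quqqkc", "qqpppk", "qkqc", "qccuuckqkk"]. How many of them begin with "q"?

Filter for entries beginning with "q":
Matches: "qc", "qccqqpppkc", "qccuuckqkk", "qkkc", "qkqc", "qpcp", "qqkpquq", "qqpppk", "qqqpkpqc", "quqqkc", "quuqc"
Count: 11

11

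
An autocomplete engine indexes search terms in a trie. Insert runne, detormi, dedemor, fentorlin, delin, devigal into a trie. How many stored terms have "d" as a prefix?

Walk to "d"; the words in its subtree are exactly those with that prefix.
Matches: "dedemor", "delin", "detormi", "devigal"
Count: 4

4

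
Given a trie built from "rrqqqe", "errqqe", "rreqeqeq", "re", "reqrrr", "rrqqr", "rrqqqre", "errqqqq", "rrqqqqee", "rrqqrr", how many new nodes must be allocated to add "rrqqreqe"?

3

Walking "rrqqreqe" from the root, the first 5 characters ("rrqqr") follow existing edges; "e" is the first miss.
Each of the 3 remaining characters creates one node.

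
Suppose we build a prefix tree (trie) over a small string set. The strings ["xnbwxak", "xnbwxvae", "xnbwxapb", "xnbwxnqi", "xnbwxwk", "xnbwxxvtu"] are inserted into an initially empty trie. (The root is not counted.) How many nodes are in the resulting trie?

Insert word by word; a character creates a node only if that edge doesn't already exist:
  "xnbwxak" → 7 new (x, n, b, w, x, a, k)
  "xnbwxvae" → prefix "xnbwx" already present; 3 new (v, a, e)
  "xnbwxapb" → prefix "xnbwxa" already present; 2 new (p, b)
  "xnbwxnqi" → prefix "xnbwx" already present; 3 new (n, q, i)
  "xnbwxwk" → prefix "xnbwx" already present; 2 new (w, k)
  "xnbwxxvtu" → prefix "xnbwx" already present; 4 new (x, v, t, u)
Total nodes = 7 + 3 + 2 + 3 + 2 + 4 = 21

21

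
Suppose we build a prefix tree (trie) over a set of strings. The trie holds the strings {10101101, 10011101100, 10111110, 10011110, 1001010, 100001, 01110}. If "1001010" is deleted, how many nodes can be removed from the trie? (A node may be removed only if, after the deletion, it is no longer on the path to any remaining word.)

A node on "1001010"'s path can go only if nothing else ends at it or branches off below it.
The suffix "010" (3 nodes) is used only by "1001010"; the node for "1001" still has the child "1", so pruning stops there.
Nodes removed: 3

3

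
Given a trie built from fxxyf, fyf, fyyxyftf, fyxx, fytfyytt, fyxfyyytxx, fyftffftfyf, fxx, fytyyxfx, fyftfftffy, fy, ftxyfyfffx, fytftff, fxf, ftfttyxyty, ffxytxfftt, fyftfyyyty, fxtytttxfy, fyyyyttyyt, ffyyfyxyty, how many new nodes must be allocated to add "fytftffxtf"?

Walking "fytftffxtf" from the root, the first 7 characters ("fytftff") follow existing edges; "x" is the first miss.
So 10 − 7 = 3 new nodes.

3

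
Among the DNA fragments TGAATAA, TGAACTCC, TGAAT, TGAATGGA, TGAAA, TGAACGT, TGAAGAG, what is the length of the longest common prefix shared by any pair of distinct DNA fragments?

Equivalently: take the maximum, over all pairs, of their longest common prefix length.
"TGAACGT" and "TGAACTCC" agree on "TGAAC" (5 characters) before diverging; nothing deeper is shared.
Longest shared-prefix length: 5

5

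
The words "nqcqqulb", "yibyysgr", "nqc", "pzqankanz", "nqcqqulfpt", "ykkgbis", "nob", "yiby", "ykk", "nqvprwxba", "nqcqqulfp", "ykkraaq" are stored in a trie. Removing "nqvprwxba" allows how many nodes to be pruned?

After clearing the end-marker at "nqvprwxba", prune upward until reaching a node still needed by another word.
The suffix "vprwxba" (7 nodes) is used only by "nqvprwxba"; the node for "nq" still has the child "c", so pruning stops there.
Nodes removed: 7

7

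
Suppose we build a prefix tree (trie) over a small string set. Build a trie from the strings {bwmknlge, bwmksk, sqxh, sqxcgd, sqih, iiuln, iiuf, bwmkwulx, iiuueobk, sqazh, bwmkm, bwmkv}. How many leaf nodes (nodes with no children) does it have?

A leaf is a node with no children — equivalently, the end of a word that is not a proper prefix of any other stored word.
Those words: "bwmkm", "bwmknlge", "bwmksk", "bwmkv", "bwmkwulx", "iiuf", "iiuln", "iiuueobk", "sqazh", "sqih", "sqxcgd", "sqxh"
Leaf count: 12

12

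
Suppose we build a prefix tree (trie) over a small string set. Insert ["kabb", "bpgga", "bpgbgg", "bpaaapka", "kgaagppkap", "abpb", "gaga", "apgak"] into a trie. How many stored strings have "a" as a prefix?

2

Filter for entries beginning with "a":
Matches: "abpb", "apgak"
Count: 2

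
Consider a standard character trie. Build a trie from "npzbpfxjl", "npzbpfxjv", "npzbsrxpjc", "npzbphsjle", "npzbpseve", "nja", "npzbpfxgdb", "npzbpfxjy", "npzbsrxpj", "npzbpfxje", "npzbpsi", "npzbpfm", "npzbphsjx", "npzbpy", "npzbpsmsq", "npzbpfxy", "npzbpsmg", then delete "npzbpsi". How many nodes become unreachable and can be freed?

Walk "npzbpsi" from the leaf back toward the root, removing each node that no remaining word uses.
The suffix "i" (1 node) is used only by "npzbpsi"; the node for "npzbps" still has the child "e", so pruning stops there.
Nodes removed: 1

1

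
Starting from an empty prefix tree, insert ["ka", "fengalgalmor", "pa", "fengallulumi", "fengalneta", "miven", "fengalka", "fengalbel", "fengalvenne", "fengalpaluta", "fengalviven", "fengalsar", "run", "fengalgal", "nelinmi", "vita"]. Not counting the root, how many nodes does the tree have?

Trace insertions, counting only characters that open a new branch:
  "ka" → 2 new (k, a)
  "fengalgalmor" → 12 new (f, e, n, g, a, l, g, a, l, m, o, r)
  "pa" → 2 new (p, a)
  "fengallulumi" → prefix "fengal" already present; 6 new (l, u, l, u, m, i)
  "fengalneta" → prefix "fengal" already present; 4 new (n, e, t, a)
  "miven" → 5 new (m, i, v, e, n)
  "fengalka" → prefix "fengal" already present; 2 new (k, a)
  "fengalbel" → prefix "fengal" already present; 3 new (b, e, l)
  "fengalvenne" → prefix "fengal" already present; 5 new (v, e, n, n, e)
  "fengalpaluta" → prefix "fengal" already present; 6 new (p, a, l, u, t, a)
  "fengalviven" → prefix "fengalv" already present; 4 new (i, v, e, n)
  "fengalsar" → prefix "fengal" already present; 3 new (s, a, r)
  "run" → 3 new (r, u, n)
  "fengalgal" → prefix "fengalgal" already present; 0 new (none)
  "nelinmi" → 7 new (n, e, l, i, n, m, i)
  "vita" → 4 new (v, i, t, a)
Total nodes = 2 + 12 + 2 + 6 + 4 + 5 + 2 + 3 + 5 + 6 + 4 + 3 + 3 + 0 + 7 + 4 = 68

68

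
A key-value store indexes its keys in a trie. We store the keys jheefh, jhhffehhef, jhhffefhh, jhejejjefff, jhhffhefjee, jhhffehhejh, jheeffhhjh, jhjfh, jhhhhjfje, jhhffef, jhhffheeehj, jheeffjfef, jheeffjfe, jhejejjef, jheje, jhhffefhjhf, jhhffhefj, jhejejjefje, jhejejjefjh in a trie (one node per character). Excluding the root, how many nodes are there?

61

Count nodes per top-level branch (shared prefixes stored once):
  'j'-branch (jheeffhhjh, jheeffjfe, jheeffjfef, jheefh, jheje, jhejejjef, jhejejjefff, jhejejjefje, jhejejjefjh, jhhffef, jhhffefhh, jhhffefhjhf, jhhffehhef, jhhffehhejh, jhhffheeehj, jhhffhefj, jhhffhefjee, jhhhhjfje, jhjfh): 61 nodes
Sum: 61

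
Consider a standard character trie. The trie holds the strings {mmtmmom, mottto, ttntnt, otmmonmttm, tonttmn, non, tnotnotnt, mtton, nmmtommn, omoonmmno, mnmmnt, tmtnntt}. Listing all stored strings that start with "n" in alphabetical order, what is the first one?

nmmtommn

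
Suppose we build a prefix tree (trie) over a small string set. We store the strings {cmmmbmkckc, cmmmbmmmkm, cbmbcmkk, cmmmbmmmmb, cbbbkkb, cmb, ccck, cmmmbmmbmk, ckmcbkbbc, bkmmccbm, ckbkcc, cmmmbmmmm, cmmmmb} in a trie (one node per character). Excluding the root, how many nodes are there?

57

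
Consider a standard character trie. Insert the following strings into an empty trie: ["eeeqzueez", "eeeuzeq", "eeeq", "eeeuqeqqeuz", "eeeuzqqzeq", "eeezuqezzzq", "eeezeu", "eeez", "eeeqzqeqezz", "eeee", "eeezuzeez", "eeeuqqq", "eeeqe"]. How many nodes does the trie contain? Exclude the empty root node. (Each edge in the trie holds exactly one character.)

49

Trace insertions, counting only characters that open a new branch:
  "eeeqzueez" → 9 new (e, e, e, q, z, u, e, e, z)
  "eeeuzeq" → prefix "eee" already present; 4 new (u, z, e, q)
  "eeeq" → prefix "eeeq" already present; 0 new (none)
  "eeeuqeqqeuz" → prefix "eeeu" already present; 7 new (q, e, q, q, e, u, z)
  "eeeuzqqzeq" → prefix "eeeuz" already present; 5 new (q, q, z, e, q)
  "eeezuqezzzq" → prefix "eee" already present; 8 new (z, u, q, e, z, z, z, q)
  "eeezeu" → prefix "eeez" already present; 2 new (e, u)
  "eeez" → prefix "eeez" already present; 0 new (none)
  "eeeqzqeqezz" → prefix "eeeqz" already present; 6 new (q, e, q, e, z, z)
  "eeee" → prefix "eee" already present; 1 new (e)
  "eeezuzeez" → prefix "eeezu" already present; 4 new (z, e, e, z)
  "eeeuqqq" → prefix "eeeuq" already present; 2 new (q, q)
  "eeeqe" → prefix "eeeq" already present; 1 new (e)
Total nodes = 9 + 4 + 0 + 7 + 5 + 8 + 2 + 0 + 6 + 1 + 4 + 2 + 1 = 49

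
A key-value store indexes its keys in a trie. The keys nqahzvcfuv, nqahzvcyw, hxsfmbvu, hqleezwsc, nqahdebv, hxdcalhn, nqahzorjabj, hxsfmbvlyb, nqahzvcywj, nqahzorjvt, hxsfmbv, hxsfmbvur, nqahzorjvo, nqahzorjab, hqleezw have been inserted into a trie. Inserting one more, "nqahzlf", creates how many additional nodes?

"nqahz" is already a path in the trie; the remaining "lf" must be added.
So 7 − 5 = 2 new nodes.

2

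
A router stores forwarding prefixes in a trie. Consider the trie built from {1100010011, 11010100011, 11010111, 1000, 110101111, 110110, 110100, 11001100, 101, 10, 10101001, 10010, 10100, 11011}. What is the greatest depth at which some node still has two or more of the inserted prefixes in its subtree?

The deepest shared node is where two words last agree before diverging.
"11010111" and "110101111" agree on "11010111" (8 characters) before diverging; nothing deeper is shared.
Longest shared-prefix length: 8

8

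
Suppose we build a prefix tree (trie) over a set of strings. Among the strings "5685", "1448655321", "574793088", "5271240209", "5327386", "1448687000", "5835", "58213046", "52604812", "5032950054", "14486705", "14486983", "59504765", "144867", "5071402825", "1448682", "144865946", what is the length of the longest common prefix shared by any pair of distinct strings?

6

Look for the deepest trie node that still has at least two words in its subtree.
"1448655321" and "144865946" agree on "144865" (6 characters) before diverging; nothing deeper is shared.
Longest shared-prefix length: 6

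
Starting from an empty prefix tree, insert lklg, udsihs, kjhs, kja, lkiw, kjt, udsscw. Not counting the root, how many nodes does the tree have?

21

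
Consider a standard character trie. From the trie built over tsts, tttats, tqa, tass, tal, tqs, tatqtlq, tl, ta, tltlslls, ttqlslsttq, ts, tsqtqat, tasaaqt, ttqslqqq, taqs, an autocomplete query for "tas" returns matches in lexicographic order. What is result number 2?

tass

Filter for "tas…" and sort: "tasaaqt", "tass"
Position 2: tass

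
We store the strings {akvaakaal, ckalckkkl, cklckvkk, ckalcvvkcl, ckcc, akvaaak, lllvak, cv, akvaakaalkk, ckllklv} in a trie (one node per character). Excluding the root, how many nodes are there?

46

Trace insertions, counting only characters that open a new branch:
  "akvaakaal" → 9 new (a, k, v, a, a, k, a, a, l)
  "ckalckkkl" → 9 new (c, k, a, l, c, k, k, k, l)
  "cklckvkk" → prefix "ck" already present; 6 new (l, c, k, v, k, k)
  "ckalcvvkcl" → prefix "ckalc" already present; 5 new (v, v, k, c, l)
  "ckcc" → prefix "ck" already present; 2 new (c, c)
  "akvaaak" → prefix "akvaa" already present; 2 new (a, k)
  "lllvak" → 6 new (l, l, l, v, a, k)
  "cv" → prefix "c" already present; 1 new (v)
  "akvaakaalkk" → prefix "akvaakaal" already present; 2 new (k, k)
  "ckllklv" → prefix "ckl" already present; 4 new (l, k, l, v)
Total nodes = 9 + 9 + 6 + 5 + 2 + 2 + 6 + 1 + 2 + 4 = 46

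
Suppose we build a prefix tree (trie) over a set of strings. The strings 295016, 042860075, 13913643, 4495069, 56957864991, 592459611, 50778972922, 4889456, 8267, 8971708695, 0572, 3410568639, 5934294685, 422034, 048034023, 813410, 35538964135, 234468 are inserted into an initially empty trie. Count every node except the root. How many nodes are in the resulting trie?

131

For each word, the new-node count is its length minus the longest prefix already in the trie:
  "295016" → 6 new (2, 9, 5, 0, 1, 6)
  "042860075" → 9 new (0, 4, 2, 8, 6, 0, 0, 7, 5)
  "13913643" → 8 new (1, 3, 9, 1, 3, 6, 4, 3)
  "4495069" → 7 new (4, 4, 9, 5, 0, 6, 9)
  "56957864991" → 11 new (5, 6, 9, 5, 7, 8, 6, 4, 9, 9, 1)
  "592459611" → prefix "5" already present; 8 new (9, 2, 4, 5, 9, 6, 1, 1)
  "50778972922" → prefix "5" already present; 10 new (0, 7, 7, 8, 9, 7, 2, 9, 2, 2)
  "4889456" → prefix "4" already present; 6 new (8, 8, 9, 4, 5, 6)
  "8267" → 4 new (8, 2, 6, 7)
  "8971708695" → prefix "8" already present; 9 new (9, 7, 1, 7, 0, 8, 6, 9, 5)
  "0572" → prefix "0" already present; 3 new (5, 7, 2)
  "3410568639" → 10 new (3, 4, 1, 0, 5, 6, 8, 6, 3, 9)
  "5934294685" → prefix "59" already present; 8 new (3, 4, 2, 9, 4, 6, 8, 5)
  "422034" → prefix "4" already present; 5 new (2, 2, 0, 3, 4)
  "048034023" → prefix "04" already present; 7 new (8, 0, 3, 4, 0, 2, 3)
  "813410" → prefix "8" already present; 5 new (1, 3, 4, 1, 0)
  "35538964135" → prefix "3" already present; 10 new (5, 5, 3, 8, 9, 6, 4, 1, 3, 5)
  "234468" → prefix "2" already present; 5 new (3, 4, 4, 6, 8)
Total nodes = 6 + 9 + 8 + 7 + 11 + 8 + 10 + 6 + 4 + 9 + 3 + 10 + 8 + 5 + 7 + 5 + 10 + 5 = 131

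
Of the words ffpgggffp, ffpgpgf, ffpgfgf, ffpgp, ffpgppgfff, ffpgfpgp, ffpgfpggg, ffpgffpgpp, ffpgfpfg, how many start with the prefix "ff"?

Traverse to the node for "ff", then collect every word in that subtree.
Matches: "ffpgffpgpp", "ffpgfgf", "ffpgfpfg", "ffpgfpggg", "ffpgfpgp", "ffpgggffp", "ffpgp", "ffpgpgf", "ffpgppgfff"
Count: 9

9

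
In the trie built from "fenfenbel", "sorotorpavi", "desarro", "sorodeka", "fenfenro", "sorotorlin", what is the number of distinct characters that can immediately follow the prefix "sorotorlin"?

0

Follow the path "sorotorlin" to its node, then look at its outgoing edges.
No stored string extends past "sorotorlin".
That node has 0 child edges.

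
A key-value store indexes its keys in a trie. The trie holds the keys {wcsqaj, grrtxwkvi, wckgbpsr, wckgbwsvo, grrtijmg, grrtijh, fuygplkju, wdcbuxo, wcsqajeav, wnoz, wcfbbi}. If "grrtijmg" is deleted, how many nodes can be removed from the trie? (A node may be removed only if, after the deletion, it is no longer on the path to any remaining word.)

Walk "grrtijmg" from the leaf back toward the root, removing each node that no remaining word uses.
The suffix "mg" (2 nodes) is used only by "grrtijmg"; the node for "grrtij" still has the child "h", so pruning stops there.
Nodes removed: 2

2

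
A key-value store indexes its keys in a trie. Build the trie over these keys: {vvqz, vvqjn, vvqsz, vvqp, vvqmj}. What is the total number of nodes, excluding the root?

11

For each word, the new-node count is its length minus the longest prefix already in the trie:
  "vvqz" → 4 new (v, v, q, z)
  "vvqjn" → prefix "vvq" already present; 2 new (j, n)
  "vvqsz" → prefix "vvq" already present; 2 new (s, z)
  "vvqp" → prefix "vvq" already present; 1 new (p)
  "vvqmj" → prefix "vvq" already present; 2 new (m, j)
Total nodes = 4 + 2 + 2 + 1 + 2 = 11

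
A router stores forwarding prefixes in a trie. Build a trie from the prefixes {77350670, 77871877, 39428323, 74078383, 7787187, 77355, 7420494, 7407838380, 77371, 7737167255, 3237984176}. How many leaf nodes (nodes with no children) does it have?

8

A leaf is a node with no children — equivalently, the end of a word that is not a proper prefix of any other stored word.
Those words: "3237984176", "39428323", "7407838380", "7420494", "77350670", "77355", "7737167255", "77871877"
Leaf count: 8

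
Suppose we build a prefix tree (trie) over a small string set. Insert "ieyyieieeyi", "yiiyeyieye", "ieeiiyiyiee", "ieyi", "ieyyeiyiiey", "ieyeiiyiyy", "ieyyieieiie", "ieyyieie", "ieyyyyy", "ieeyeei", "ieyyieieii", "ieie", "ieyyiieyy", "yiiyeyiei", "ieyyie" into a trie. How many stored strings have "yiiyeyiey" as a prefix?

1

Traverse to the node for "yiiyeyiey", then collect every word in that subtree.
Words under "yiiyeyiey": yiiyeyieye
Count: 1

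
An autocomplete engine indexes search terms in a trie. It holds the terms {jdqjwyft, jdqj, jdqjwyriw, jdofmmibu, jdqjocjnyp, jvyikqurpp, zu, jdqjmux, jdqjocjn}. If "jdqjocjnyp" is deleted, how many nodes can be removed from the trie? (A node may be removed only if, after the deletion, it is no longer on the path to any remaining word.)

After clearing the end-marker at "jdqjocjnyp", prune upward until reaching a node still needed by another word.
The suffix "yp" (2 nodes) is used only by "jdqjocjnyp"; "jdqjocjn" is itself a stored word, so pruning stops there.
Nodes removed: 2

2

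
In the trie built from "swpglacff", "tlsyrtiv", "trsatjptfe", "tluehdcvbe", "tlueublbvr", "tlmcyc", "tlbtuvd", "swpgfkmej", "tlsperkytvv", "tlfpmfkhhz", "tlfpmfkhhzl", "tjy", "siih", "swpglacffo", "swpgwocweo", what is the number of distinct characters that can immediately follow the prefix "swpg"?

Follow the path "swpg" to its node, then look at its outgoing edges.
Characters that immediately follow "swpg" among the stored strings: {f, l, w}.
That node has 3 child edges.

3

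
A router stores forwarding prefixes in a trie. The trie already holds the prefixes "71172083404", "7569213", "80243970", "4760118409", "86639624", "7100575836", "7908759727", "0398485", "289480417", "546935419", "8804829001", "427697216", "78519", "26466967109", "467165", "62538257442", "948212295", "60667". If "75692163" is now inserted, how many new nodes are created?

2

The longest prefix of "75692163" already in the trie is "756921" (length 6).
New nodes needed: |"75692163"| − 6 = 8 − 6 = 2.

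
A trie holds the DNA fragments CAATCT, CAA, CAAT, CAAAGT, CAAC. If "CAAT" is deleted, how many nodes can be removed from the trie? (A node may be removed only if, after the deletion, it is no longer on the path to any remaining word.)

Walk "CAAT" from the leaf back toward the root, removing each node that no remaining word uses.
Every node on "CAAT" is still needed (e.g. by "CAATCT"), so nothing is freed.
Nodes removed: 0

0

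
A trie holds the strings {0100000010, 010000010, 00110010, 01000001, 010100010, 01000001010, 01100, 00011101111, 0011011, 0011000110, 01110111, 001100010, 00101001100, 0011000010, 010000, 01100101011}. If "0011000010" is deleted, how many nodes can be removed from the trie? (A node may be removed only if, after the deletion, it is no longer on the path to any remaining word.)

3

A node on "0011000010"'s path can go only if nothing else ends at it or branches off below it.
The suffix "010" (3 nodes) is used only by "0011000010"; the node for "0011000" still has the child "1", so pruning stops there.
Nodes removed: 3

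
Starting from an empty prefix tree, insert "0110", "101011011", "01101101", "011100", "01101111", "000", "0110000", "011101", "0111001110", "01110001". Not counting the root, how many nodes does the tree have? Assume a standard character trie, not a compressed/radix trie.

Count nodes per top-level branch (shared prefixes stored once):
  '0'-branch (000, 0110, 0110000, 01101101, 01101111, 011100, 01110001, 0111001110, 011101): 25 nodes
  '1'-branch (101011011): 9 nodes
Sum: 34

34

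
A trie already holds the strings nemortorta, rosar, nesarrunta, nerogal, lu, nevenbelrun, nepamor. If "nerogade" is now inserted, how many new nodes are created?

2

The longest prefix of "nerogade" already in the trie is "neroga" (length 6).
So 8 − 6 = 2 new nodes.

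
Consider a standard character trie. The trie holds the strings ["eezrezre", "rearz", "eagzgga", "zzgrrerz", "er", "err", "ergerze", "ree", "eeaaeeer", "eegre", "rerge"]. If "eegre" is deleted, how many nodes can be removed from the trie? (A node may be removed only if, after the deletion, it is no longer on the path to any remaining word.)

3

After clearing the end-marker at "eegre", prune upward until reaching a node still needed by another word.
The suffix "gre" (3 nodes) is used only by "eegre"; the node for "ee" still has the child "z", so pruning stops there.
Nodes removed: 3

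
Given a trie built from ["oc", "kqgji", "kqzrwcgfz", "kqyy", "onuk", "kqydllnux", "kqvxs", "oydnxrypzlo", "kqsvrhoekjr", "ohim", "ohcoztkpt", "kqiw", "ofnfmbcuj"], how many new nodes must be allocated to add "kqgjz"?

1

"kqgj" is already a path in the trie; the remaining "z" must be added.
New nodes needed: |"kqgjz"| − 4 = 5 − 4 = 1.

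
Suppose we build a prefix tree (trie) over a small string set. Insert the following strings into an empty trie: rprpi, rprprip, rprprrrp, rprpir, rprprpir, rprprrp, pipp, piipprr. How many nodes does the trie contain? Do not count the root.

25

Trace insertions, counting only characters that open a new branch:
  "rprpi" → 5 new (r, p, r, p, i)
  "rprprip" → prefix "rprp" already present; 3 new (r, i, p)
  "rprprrrp" → prefix "rprpr" already present; 3 new (r, r, p)
  "rprpir" → prefix "rprpi" already present; 1 new (r)
  "rprprpir" → prefix "rprpr" already present; 3 new (p, i, r)
  "rprprrp" → prefix "rprprr" already present; 1 new (p)
  "pipp" → 4 new (p, i, p, p)
  "piipprr" → prefix "pi" already present; 5 new (i, p, p, r, r)
Total nodes = 5 + 3 + 3 + 1 + 3 + 1 + 4 + 5 = 25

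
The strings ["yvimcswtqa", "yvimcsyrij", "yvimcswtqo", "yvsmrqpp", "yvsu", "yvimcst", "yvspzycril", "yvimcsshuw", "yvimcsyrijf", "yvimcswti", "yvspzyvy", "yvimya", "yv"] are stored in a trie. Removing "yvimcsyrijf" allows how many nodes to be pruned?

1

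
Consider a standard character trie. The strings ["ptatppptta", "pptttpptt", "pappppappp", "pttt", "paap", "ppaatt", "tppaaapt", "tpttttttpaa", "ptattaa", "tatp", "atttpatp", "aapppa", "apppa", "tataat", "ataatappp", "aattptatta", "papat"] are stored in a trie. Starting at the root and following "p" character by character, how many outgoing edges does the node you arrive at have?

Follow the path "p" to its node, then look at its outgoing edges.
Characters that immediately follow "p" among the stored strings: {a, p, t}.
That node has 3 child edges.

3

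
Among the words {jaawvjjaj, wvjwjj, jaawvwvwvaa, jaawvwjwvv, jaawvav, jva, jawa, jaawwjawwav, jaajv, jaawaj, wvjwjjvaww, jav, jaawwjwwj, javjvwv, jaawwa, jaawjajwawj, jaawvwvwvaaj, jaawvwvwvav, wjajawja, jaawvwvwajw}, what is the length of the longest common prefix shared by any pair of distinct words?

Look for the deepest trie node that still has at least two words in its subtree.
"jaawvwvwvaa" and "jaawvwvwvaaj" agree on "jaawvwvwvaa" (11 characters) before diverging; nothing deeper is shared.
Longest shared-prefix length: 11

11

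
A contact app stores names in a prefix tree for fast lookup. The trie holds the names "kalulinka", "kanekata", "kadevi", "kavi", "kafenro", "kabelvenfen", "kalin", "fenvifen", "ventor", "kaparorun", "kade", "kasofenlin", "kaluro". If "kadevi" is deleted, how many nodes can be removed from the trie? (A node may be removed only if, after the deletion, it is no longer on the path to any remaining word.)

2

A node on "kadevi"'s path can go only if nothing else ends at it or branches off below it.
The suffix "vi" (2 nodes) is used only by "kadevi"; "kade" is itself a stored word, so pruning stops there.
Nodes removed: 2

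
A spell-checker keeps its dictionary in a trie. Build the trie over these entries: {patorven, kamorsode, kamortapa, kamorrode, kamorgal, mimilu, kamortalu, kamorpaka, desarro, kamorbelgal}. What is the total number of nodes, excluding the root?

53

Count nodes per top-level branch (shared prefixes stored once):
  'd'-branch (desarro): 7 nodes
  'k'-branch (kamorbelgal, kamorgal, kamorpaka, kamorrode, kamorsode, kamortalu, kamortapa): 32 nodes
  'm'-branch (mimilu): 6 nodes
  'p'-branch (patorven): 8 nodes
Sum: 53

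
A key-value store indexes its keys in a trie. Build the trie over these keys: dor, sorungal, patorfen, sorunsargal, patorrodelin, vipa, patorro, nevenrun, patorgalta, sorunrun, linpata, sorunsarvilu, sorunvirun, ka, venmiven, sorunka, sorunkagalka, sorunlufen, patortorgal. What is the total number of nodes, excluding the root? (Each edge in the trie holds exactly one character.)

Trace insertions, counting only characters that open a new branch:
  "dor" → 3 new (d, o, r)
  "sorungal" → 8 new (s, o, r, u, n, g, a, l)
  "patorfen" → 8 new (p, a, t, o, r, f, e, n)
  "sorunsargal" → prefix "sorun" already present; 6 new (s, a, r, g, a, l)
  "patorrodelin" → prefix "pator" already present; 7 new (r, o, d, e, l, i, n)
  "vipa" → 4 new (v, i, p, a)
  "patorro" → prefix "patorro" already present; 0 new (none)
  "nevenrun" → 8 new (n, e, v, e, n, r, u, n)
  "patorgalta" → prefix "pator" already present; 5 new (g, a, l, t, a)
  "sorunrun" → prefix "sorun" already present; 3 new (r, u, n)
  "linpata" → 7 new (l, i, n, p, a, t, a)
  "sorunsarvilu" → prefix "sorunsar" already present; 4 new (v, i, l, u)
  "sorunvirun" → prefix "sorun" already present; 5 new (v, i, r, u, n)
  "ka" → 2 new (k, a)
  "venmiven" → prefix "v" already present; 7 new (e, n, m, i, v, e, n)
  "sorunka" → prefix "sorun" already present; 2 new (k, a)
  "sorunkagalka" → prefix "sorunka" already present; 5 new (g, a, l, k, a)
  "sorunlufen" → prefix "sorun" already present; 5 new (l, u, f, e, n)
  "patortorgal" → prefix "pator" already present; 6 new (t, o, r, g, a, l)
Total nodes = 3 + 8 + 8 + 6 + 7 + 4 + 0 + 8 + 5 + 3 + 7 + 4 + 5 + 2 + 7 + 2 + 5 + 5 + 6 = 95

95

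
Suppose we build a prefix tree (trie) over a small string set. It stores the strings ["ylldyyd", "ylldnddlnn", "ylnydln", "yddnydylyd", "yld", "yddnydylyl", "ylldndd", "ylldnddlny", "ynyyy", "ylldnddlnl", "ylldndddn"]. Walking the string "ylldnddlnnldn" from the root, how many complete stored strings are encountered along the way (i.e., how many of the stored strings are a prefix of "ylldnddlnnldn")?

2

Traverse "ylldnddlnnldn" character by character; count nodes along the way that are marked as word ends.
Prefixes of the query that are stored words: "ylldndd", "ylldnddlnn"
Count: 2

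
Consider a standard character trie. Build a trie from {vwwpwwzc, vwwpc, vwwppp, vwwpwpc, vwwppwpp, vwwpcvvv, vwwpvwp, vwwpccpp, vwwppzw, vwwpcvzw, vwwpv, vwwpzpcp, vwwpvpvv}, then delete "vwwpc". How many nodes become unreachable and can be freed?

0

After clearing the end-marker at "vwwpc", prune upward until reaching a node still needed by another word.
Every node on "vwwpc" is still needed (e.g. by "vwwpcvvv"), so nothing is freed.
Nodes removed: 0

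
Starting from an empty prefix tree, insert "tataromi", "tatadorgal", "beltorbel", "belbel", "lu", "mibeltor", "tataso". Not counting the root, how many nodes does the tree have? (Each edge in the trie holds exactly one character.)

38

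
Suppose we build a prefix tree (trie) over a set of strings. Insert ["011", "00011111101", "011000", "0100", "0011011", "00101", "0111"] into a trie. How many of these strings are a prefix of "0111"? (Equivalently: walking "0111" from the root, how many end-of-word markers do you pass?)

Traverse "0111" character by character; count nodes along the way that are marked as word ends.
Prefixes of the query that are stored words: "011", "0111"
Count: 2

2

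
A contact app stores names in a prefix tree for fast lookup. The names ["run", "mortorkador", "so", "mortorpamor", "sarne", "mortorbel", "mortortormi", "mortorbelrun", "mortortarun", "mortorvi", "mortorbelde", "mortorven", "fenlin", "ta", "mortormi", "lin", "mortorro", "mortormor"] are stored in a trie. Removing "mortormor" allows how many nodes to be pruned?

Walk "mortormor" from the leaf back toward the root, removing each node that no remaining word uses.
The suffix "or" (2 nodes) is used only by "mortormor"; the node for "mortorm" still has the child "i", so pruning stops there.
Nodes removed: 2

2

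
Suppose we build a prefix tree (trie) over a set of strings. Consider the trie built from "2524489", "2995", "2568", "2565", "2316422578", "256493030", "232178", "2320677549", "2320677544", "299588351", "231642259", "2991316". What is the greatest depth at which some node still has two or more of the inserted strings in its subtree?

The deepest shared node is where two words last agree before diverging.
e.g. "2320677544" and "2320677549" share the prefix "232067754" of length 9; no pair shares a longer one.
Longest shared-prefix length: 9

9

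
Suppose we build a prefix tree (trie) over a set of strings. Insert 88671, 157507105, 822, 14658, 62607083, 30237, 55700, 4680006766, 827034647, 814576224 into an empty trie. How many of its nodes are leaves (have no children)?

Leaves are exactly the stored words that no other stored word extends.
Those words: "14658", "157507105", "30237", "4680006766", "55700", "62607083", "814576224", "822", "827034647", "88671"
Leaf count: 10

10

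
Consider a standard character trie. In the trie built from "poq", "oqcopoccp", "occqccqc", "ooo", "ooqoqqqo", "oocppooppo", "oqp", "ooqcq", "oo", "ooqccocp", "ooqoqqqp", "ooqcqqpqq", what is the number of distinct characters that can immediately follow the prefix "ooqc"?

2

Follow the path "ooqc" to its node, then look at its outgoing edges.
Distinct next characters after "ooqc": c, q.
That node has 2 child edges.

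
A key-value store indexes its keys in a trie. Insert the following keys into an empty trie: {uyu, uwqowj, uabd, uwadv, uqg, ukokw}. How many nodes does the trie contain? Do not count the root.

Trie structure (* marks end of a word):
(root)
└─ u
   ├─ a
   │  └─ b
   │     └─ d *
   ├─ k
   │  └─ o
   │     └─ k
   │        └─ w *
   ├─ q
   │  └─ g *
   ├─ w
   │  ├─ a
   │  │  └─ d
   │  │     └─ v *
   │  └─ q
   │     └─ o
   │        └─ w
   │           └─ j *
   └─ y
      └─ u *
Counting every labelled node above: 20.

20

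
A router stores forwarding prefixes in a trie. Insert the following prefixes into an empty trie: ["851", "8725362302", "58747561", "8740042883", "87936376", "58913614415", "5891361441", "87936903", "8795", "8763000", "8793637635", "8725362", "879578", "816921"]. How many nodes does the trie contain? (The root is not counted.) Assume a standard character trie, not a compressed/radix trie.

Insert word by word; a character creates a node only if that edge doesn't already exist:
  "851" → 3 new (8, 5, 1)
  "8725362302" → prefix "8" already present; 9 new (7, 2, 5, 3, 6, 2, 3, 0, 2)
  "58747561" → 8 new (5, 8, 7, 4, 7, 5, 6, 1)
  "8740042883" → prefix "87" already present; 8 new (4, 0, 0, 4, 2, 8, 8, 3)
  "87936376" → prefix "87" already present; 6 new (9, 3, 6, 3, 7, 6)
  "58913614415" → prefix "58" already present; 9 new (9, 1, 3, 6, 1, 4, 4, 1, 5)
  "5891361441" → prefix "5891361441" already present; 0 new (none)
  "87936903" → prefix "87936" already present; 3 new (9, 0, 3)
  "8795" → prefix "879" already present; 1 new (5)
  "8763000" → prefix "87" already present; 5 new (6, 3, 0, 0, 0)
  "8793637635" → prefix "87936376" already present; 2 new (3, 5)
  "8725362" → prefix "8725362" already present; 0 new (none)
  "879578" → prefix "8795" already present; 2 new (7, 8)
  "816921" → prefix "8" already present; 5 new (1, 6, 9, 2, 1)
Total nodes = 3 + 9 + 8 + 8 + 6 + 9 + 0 + 3 + 1 + 5 + 2 + 0 + 2 + 5 = 61

61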